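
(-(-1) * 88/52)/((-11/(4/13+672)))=-103.43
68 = 68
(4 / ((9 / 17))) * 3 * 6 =136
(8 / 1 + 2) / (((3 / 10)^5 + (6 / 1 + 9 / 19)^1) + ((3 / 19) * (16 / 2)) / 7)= 133000000 / 88532319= 1.50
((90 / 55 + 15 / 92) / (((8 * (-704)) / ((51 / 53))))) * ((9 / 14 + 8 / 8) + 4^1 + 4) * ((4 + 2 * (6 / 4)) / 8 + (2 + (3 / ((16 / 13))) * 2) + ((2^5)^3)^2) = -7692645419212185 / 2416623616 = -3183220.33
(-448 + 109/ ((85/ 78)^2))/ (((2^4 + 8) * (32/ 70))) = -4503877/ 138720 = -32.47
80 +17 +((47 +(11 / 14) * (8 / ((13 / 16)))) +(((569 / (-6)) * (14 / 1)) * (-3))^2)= 1443664107 / 91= 15864440.74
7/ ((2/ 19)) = 133/ 2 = 66.50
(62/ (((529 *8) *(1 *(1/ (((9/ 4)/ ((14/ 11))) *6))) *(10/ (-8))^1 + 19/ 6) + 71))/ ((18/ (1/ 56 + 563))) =-1040457/ 227780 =-4.57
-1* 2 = -2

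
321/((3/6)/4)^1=2568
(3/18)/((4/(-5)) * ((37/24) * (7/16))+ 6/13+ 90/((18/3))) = 1040/93113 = 0.01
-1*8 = -8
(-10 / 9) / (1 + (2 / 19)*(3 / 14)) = -665 / 612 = -1.09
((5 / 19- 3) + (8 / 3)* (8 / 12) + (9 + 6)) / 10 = 2401 / 1710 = 1.40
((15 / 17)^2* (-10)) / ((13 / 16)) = -36000 / 3757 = -9.58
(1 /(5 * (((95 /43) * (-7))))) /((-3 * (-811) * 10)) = -43 /80897250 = -0.00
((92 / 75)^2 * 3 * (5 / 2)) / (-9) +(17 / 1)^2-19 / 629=610784822 / 2122875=287.72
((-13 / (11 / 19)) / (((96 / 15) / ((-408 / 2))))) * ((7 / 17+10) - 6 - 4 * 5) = -981825 / 88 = -11157.10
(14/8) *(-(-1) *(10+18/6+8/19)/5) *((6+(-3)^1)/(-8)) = -1071/608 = -1.76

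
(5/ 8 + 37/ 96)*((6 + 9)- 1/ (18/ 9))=2813/ 192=14.65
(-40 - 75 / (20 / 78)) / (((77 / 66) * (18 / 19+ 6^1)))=-1805 / 44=-41.02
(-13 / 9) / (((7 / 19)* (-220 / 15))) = 0.27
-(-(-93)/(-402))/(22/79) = 2449/2948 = 0.83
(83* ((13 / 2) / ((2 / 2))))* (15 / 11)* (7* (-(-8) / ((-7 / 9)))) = -582660 / 11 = -52969.09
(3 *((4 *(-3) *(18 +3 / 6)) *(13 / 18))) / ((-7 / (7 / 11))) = 481 / 11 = 43.73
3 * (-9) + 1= -26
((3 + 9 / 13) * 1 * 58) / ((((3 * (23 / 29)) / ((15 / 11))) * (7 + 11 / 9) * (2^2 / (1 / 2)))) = 227070 / 121693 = 1.87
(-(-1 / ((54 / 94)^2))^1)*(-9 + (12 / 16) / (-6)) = -27.65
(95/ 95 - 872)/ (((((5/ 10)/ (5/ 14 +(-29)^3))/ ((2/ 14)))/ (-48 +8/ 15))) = -211745319032/ 735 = -288088869.43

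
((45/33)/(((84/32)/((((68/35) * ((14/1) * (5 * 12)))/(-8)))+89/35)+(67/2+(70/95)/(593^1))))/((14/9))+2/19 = 69784652578/538492157291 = 0.13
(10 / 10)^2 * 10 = 10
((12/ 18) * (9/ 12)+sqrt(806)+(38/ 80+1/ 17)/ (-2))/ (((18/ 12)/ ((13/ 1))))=4121/ 2040+26 * sqrt(806)/ 3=248.07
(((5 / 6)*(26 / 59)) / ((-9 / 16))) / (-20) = 52 / 1593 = 0.03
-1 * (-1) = 1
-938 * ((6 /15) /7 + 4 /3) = -19564 /15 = -1304.27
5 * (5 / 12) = 25 / 12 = 2.08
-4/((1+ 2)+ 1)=-1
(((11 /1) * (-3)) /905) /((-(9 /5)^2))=55 /4887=0.01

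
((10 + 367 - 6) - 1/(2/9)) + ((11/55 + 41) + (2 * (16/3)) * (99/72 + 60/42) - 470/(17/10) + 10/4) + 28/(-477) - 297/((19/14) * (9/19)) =-298.42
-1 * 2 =-2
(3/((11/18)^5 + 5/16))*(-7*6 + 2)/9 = -25194240/751541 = -33.52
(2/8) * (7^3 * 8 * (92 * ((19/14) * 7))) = 599564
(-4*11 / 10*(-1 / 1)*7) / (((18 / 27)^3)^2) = 56133 / 160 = 350.83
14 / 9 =1.56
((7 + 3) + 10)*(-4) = -80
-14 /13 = -1.08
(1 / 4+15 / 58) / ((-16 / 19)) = -1121 / 1856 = -0.60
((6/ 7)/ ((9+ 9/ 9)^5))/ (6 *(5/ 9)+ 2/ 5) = 9/ 3920000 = 0.00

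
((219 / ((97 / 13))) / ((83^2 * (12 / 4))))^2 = 900601 / 446535342289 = 0.00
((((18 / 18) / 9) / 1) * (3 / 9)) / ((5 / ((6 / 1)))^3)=8 / 125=0.06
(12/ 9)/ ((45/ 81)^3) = 972/ 125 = 7.78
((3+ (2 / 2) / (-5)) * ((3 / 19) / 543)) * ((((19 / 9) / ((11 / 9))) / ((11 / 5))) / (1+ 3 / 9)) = 21 / 43802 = 0.00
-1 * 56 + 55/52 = -2857/52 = -54.94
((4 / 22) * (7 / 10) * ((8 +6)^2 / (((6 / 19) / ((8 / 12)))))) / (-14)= -1862 / 495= -3.76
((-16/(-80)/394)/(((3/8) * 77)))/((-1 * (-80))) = 1/4550700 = 0.00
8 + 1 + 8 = 17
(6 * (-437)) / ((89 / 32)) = -83904 / 89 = -942.74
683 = 683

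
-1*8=-8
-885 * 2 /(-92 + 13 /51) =90270 /4679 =19.29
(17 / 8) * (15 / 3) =85 / 8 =10.62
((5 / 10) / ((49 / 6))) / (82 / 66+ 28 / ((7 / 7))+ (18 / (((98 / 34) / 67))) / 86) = 4257 / 2371538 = 0.00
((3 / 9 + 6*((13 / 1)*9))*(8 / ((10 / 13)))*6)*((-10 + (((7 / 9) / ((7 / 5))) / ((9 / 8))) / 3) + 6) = -168088.31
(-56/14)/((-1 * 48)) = 1/12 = 0.08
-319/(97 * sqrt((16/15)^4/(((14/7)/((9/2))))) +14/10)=-23925/12521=-1.91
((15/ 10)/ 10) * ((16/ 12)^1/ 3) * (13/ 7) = 13/ 105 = 0.12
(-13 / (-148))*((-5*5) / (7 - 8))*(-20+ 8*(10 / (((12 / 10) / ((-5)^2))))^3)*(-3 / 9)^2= 17650023.62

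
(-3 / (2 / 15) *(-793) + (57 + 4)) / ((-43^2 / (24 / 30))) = -71614 / 9245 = -7.75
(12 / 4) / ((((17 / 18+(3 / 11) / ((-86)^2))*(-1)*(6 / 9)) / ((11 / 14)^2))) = -199342539 / 67772194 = -2.94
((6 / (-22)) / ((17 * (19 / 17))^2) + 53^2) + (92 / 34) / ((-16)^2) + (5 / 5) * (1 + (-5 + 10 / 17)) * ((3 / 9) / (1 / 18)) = 24095477445 / 8640896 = 2788.54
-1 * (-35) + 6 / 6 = 36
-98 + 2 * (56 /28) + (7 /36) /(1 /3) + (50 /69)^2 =-1769027 /19044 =-92.89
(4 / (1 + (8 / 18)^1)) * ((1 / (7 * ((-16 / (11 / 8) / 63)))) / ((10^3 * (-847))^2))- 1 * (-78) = 2116226111999919 / 27131104000000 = 78.00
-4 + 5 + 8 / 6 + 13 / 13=3.33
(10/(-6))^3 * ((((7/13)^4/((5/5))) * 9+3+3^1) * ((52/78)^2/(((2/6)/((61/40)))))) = -63.60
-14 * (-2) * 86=2408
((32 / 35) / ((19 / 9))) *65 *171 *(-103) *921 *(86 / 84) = -467515839.67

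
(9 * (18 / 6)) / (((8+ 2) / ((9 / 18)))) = 27 / 20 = 1.35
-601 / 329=-1.83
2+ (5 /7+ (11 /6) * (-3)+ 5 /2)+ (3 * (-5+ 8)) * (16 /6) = 166 /7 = 23.71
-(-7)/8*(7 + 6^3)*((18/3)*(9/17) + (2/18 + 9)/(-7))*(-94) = -5261462/153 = -34388.64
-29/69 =-0.42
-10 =-10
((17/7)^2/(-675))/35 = -289/1157625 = -0.00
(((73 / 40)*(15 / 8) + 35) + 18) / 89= 3611 / 5696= 0.63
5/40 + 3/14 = 19/56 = 0.34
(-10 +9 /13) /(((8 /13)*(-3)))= 121 /24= 5.04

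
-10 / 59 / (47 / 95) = -950 / 2773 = -0.34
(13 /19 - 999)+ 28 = -18436 /19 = -970.32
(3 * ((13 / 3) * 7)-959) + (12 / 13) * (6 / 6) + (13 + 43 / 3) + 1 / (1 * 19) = -622211 / 741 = -839.69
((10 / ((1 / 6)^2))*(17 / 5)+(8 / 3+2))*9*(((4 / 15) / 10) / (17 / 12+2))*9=796176 / 1025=776.76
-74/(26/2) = -74/13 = -5.69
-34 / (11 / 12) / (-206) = 204 / 1133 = 0.18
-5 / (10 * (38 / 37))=-37 / 76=-0.49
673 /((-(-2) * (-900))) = -673 /1800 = -0.37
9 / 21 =3 / 7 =0.43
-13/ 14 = -0.93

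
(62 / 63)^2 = 0.97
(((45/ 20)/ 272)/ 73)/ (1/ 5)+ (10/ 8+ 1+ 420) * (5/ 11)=167684415/ 873664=191.93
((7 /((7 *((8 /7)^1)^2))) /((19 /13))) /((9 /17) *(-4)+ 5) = 221 /1216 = 0.18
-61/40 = -1.52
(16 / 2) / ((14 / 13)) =52 / 7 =7.43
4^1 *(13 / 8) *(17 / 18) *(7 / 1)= 1547 / 36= 42.97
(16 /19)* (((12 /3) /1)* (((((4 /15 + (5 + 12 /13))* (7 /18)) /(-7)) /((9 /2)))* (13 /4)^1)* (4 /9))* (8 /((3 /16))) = -9887744 /623295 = -15.86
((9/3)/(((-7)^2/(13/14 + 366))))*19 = 292809/686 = 426.84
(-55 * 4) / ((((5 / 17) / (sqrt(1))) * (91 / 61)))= -501.41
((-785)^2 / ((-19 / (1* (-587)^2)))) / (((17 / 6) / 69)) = -87905461258350 / 323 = -272153130830.80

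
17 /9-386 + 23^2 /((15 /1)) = -348.84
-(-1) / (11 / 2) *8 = 16 / 11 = 1.45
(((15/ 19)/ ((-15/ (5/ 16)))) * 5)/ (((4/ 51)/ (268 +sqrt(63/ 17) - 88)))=-57375/ 304 - 225 * sqrt(119)/ 1216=-190.75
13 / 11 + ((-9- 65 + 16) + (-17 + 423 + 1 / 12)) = 46103 / 132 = 349.27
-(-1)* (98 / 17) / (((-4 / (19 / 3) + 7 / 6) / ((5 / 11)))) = 55860 / 11407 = 4.90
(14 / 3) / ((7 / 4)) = 8 / 3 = 2.67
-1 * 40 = -40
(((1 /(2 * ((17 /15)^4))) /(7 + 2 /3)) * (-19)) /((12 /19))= -18275625 /15367864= -1.19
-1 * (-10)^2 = -100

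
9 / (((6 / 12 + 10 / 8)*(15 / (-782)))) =-9384 / 35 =-268.11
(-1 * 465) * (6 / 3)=-930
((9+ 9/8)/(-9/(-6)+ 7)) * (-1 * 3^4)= -96.49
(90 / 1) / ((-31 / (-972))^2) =88481.33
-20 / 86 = -10 / 43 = -0.23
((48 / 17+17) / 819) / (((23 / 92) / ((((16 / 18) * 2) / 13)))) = 21568 / 1628991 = 0.01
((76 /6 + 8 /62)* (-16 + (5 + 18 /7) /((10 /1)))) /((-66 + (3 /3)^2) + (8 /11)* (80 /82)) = 8180689 /2696535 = 3.03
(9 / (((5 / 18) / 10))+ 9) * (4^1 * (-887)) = -1181484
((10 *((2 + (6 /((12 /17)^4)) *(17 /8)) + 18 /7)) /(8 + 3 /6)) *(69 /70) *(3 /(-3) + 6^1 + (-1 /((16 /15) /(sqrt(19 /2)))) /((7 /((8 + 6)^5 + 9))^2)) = 1244729525 /3838464 - 360055859410555422725 *sqrt(38) /2006237184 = -1106316540562.57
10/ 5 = 2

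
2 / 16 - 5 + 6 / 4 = -27 / 8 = -3.38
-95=-95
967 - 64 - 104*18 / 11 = 8061 / 11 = 732.82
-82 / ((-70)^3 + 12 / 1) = 41 / 171494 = 0.00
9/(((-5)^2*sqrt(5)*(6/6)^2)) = 9*sqrt(5)/125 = 0.16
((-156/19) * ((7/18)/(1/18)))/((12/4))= -364/19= -19.16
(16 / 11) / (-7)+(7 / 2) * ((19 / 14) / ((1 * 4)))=1207 / 1232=0.98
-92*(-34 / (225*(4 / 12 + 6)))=3128 / 1425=2.20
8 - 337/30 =-97/30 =-3.23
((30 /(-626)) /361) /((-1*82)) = 15 /9265426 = 0.00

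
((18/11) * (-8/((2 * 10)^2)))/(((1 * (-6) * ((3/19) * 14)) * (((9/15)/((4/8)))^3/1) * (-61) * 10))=-19/8116416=-0.00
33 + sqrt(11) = 36.32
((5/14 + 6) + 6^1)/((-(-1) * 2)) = 173/28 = 6.18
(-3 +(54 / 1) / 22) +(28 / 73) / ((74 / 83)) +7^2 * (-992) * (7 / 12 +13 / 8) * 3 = -9567777332 / 29711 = -322028.12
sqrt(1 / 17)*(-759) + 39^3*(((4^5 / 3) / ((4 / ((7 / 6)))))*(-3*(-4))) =70866432-759*sqrt(17) / 17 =70866247.92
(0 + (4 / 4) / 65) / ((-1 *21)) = -1 / 1365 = -0.00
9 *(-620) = -5580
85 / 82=1.04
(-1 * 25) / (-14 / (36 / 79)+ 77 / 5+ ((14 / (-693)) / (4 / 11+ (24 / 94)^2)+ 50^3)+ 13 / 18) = -1172250 / 5860563197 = -0.00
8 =8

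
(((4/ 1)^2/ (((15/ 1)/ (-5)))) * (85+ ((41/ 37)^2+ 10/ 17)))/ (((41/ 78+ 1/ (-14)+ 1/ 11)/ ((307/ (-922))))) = 4967241511232/ 17563132361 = 282.82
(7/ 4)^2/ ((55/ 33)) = 147/ 80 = 1.84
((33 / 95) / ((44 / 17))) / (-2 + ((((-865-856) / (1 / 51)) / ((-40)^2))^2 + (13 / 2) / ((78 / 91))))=19584000 / 439928381137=0.00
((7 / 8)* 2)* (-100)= -175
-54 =-54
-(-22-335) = 357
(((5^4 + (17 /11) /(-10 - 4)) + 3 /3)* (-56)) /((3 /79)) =-10152764 /11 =-922978.55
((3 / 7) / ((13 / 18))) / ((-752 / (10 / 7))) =-135 / 119756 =-0.00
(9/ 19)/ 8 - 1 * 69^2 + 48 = -716367/ 152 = -4712.94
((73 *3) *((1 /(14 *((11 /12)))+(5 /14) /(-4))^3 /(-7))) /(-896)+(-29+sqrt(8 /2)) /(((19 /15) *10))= -173104795713 /81209655296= -2.13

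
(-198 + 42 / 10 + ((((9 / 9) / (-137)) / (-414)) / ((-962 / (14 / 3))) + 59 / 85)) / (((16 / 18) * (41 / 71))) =-95380592817401 / 253534753680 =-376.20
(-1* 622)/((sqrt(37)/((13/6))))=-4043* sqrt(37)/111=-221.56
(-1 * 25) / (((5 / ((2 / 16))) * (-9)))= 5 / 72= 0.07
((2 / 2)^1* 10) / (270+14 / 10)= 50 / 1357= 0.04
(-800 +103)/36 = -697/36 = -19.36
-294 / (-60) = 49 / 10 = 4.90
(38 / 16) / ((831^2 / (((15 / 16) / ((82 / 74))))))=3515 / 1208021376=0.00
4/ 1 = 4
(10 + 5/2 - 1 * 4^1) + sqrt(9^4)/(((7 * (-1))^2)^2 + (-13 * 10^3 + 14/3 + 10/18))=809695/95344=8.49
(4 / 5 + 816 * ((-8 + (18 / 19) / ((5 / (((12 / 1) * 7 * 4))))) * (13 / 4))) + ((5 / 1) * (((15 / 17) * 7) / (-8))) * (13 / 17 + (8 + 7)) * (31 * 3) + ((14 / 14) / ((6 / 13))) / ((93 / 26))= 2174818557139 / 15319890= 141960.46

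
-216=-216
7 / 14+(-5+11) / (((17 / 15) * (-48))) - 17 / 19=-1305 / 2584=-0.51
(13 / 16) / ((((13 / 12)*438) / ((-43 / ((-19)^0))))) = -43 / 584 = -0.07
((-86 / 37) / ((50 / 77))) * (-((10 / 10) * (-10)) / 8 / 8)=-3311 / 5920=-0.56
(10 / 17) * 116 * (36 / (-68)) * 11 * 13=-1492920 / 289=-5165.81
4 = 4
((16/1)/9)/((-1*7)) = -16/63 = -0.25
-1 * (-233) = 233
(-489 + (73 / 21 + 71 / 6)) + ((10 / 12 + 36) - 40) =-3338 / 7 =-476.86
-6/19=-0.32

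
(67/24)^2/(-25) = -4489/14400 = -0.31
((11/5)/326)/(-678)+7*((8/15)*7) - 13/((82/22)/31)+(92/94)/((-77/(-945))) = -69.98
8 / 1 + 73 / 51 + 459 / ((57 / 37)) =297850 / 969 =307.38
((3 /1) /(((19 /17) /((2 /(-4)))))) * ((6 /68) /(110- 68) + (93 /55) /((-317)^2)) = -16713489 /5880616280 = -0.00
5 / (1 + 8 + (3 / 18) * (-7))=30 / 47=0.64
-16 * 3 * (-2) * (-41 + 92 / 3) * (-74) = 73408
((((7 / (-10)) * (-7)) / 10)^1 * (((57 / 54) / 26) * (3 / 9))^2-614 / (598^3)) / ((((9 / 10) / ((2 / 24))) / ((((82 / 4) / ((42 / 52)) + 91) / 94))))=2708365619 / 271976122716480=0.00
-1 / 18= -0.06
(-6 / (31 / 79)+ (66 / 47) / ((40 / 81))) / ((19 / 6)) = -1088091 / 276830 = -3.93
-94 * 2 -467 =-655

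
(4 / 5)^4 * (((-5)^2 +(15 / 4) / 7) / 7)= 1.49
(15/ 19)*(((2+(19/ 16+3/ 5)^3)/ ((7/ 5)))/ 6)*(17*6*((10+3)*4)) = 2617661241/ 680960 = 3844.07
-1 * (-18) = 18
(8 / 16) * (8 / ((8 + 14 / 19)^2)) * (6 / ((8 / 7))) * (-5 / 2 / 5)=-7581 / 55112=-0.14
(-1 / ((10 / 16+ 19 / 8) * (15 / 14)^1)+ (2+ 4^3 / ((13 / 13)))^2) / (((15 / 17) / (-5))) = -3332102 / 135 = -24682.24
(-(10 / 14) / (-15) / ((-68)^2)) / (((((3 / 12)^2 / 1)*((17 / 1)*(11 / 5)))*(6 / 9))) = 5 / 756602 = 0.00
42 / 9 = 14 / 3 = 4.67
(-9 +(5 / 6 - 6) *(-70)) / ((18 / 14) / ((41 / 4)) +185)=303646 / 159393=1.91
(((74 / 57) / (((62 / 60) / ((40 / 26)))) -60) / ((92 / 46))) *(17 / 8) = -1889635 / 30628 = -61.70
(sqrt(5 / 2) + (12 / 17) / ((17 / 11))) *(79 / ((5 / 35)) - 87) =61512 / 289 + 233 *sqrt(10) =949.65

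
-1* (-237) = 237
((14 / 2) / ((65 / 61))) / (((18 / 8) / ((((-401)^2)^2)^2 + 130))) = 1141938847206385129529348 / 585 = 1952032217446812187229.66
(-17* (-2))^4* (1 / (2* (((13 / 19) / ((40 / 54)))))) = 253903840 / 351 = 723372.76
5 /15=0.33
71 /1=71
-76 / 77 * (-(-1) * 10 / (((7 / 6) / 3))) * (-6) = 82080 / 539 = 152.28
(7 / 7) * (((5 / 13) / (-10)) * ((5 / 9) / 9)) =-5 / 2106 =-0.00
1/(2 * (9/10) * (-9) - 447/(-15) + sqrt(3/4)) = 0.07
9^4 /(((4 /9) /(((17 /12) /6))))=111537 /32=3485.53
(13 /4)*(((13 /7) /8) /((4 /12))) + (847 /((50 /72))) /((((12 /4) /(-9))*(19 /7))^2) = 3016697403 /2021600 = 1492.23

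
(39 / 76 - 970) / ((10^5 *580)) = -73681 / 4408000000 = -0.00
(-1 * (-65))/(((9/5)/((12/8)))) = 54.17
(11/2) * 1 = 11/2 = 5.50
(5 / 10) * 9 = 9 / 2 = 4.50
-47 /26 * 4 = -94 /13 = -7.23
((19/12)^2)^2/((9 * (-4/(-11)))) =1.92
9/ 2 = 4.50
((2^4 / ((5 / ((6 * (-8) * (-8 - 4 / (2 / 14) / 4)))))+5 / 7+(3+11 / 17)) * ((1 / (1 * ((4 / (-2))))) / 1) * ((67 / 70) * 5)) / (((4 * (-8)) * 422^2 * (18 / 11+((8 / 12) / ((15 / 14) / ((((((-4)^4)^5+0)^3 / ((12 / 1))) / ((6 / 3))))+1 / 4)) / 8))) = 70639404551802269459400708588971856883542813 / 143549195308306917782305680841362465723038804992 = 0.00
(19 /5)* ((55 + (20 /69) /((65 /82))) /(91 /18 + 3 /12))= 39.65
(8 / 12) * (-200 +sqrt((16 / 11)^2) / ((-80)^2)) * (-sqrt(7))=352.77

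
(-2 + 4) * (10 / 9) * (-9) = -20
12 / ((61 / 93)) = 1116 / 61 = 18.30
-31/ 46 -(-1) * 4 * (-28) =-5183/ 46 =-112.67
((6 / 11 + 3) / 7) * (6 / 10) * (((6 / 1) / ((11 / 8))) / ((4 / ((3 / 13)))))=324 / 4235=0.08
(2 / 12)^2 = 1 / 36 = 0.03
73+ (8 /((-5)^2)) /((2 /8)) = 1857 /25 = 74.28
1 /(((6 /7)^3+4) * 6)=343 /9528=0.04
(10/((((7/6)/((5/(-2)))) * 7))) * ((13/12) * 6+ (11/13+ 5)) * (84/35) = -57780/637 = -90.71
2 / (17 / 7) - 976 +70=-15388 / 17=-905.18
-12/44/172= -3/1892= -0.00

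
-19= -19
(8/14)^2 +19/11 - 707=-379966/539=-704.95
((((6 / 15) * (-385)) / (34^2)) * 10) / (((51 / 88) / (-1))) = 33880 / 14739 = 2.30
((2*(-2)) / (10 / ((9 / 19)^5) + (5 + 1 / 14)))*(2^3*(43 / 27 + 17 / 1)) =-491847552 / 350846339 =-1.40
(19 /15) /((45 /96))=608 /225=2.70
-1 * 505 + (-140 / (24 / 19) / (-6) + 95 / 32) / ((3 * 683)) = -504.99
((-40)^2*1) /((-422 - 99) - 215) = -50 /23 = -2.17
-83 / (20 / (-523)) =43409 / 20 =2170.45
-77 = -77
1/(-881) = -1/881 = -0.00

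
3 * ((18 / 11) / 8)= 27 / 44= 0.61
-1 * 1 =-1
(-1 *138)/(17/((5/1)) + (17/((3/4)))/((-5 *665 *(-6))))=-4129650/101779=-40.57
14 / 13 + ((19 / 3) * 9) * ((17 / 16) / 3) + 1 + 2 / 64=9275 / 416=22.30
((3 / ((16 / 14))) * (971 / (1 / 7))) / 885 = 47579 / 2360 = 20.16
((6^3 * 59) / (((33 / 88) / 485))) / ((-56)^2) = 257535 / 49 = 5255.82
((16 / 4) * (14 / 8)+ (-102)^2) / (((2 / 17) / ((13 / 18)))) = 2300831 / 36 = 63911.97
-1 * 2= -2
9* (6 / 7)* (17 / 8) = 459 / 28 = 16.39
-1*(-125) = 125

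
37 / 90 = 0.41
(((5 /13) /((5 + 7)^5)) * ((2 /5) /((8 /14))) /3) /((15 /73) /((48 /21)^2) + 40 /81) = 511 /755403480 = 0.00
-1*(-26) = 26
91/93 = 0.98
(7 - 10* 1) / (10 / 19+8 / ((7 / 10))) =-133 / 530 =-0.25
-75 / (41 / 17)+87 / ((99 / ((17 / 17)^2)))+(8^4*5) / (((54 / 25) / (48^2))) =29556695114 / 1353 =21845303.11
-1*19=-19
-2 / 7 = -0.29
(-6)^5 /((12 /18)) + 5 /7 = -81643 /7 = -11663.29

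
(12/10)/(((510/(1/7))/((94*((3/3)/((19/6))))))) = 564/56525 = 0.01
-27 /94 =-0.29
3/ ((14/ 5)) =15/ 14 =1.07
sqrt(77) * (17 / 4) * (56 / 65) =238 * sqrt(77) / 65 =32.13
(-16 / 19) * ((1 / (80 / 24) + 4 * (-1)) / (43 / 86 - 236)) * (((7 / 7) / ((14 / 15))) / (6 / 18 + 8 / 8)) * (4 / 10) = -444 / 104405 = -0.00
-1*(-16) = 16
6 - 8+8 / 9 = -10 / 9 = -1.11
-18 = -18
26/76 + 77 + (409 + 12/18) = 55519/114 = 487.01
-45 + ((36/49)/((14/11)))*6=-14247/343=-41.54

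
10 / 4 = 5 / 2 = 2.50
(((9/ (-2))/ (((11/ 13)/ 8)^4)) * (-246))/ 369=350957568/ 14641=23970.87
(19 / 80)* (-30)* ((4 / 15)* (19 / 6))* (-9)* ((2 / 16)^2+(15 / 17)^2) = 15908187 / 369920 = 43.00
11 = 11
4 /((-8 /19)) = -19 /2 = -9.50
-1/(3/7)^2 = -49/9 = -5.44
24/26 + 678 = 8826/13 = 678.92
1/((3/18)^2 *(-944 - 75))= -36/1019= -0.04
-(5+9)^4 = -38416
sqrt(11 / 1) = sqrt(11) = 3.32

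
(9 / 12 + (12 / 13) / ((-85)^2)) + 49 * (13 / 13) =18691123 / 375700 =49.75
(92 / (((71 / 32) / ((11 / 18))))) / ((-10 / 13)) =-105248 / 3195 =-32.94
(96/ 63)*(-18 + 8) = -320/ 21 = -15.24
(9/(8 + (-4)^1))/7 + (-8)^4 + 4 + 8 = 115033/28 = 4108.32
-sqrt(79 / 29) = -sqrt(2291) / 29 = -1.65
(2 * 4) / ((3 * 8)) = 1 / 3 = 0.33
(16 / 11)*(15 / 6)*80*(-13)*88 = -332800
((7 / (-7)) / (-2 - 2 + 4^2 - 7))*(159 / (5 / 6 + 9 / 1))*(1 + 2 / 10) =-3.88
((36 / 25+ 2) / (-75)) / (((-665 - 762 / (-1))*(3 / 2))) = -172 / 545625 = -0.00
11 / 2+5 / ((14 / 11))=66 / 7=9.43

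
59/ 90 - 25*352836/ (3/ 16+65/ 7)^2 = -98291.35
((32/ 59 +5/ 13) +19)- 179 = -122009/ 767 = -159.07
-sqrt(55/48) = -sqrt(165)/12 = -1.07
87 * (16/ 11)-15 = 1227/ 11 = 111.55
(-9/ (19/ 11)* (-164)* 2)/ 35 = 32472/ 665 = 48.83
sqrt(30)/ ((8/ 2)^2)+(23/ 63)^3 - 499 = -124761286/ 250047+sqrt(30)/ 16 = -498.61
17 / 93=0.18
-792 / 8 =-99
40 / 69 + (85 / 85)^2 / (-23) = 37 / 69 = 0.54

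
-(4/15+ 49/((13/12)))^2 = -78712384/38025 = -2070.02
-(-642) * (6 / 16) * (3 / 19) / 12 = 3.17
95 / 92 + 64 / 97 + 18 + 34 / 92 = 20.06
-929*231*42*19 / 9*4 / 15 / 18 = -38055556 / 135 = -281893.01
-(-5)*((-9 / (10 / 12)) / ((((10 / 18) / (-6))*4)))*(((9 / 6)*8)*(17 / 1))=148716 / 5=29743.20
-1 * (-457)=457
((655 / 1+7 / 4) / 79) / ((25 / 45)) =23643 / 1580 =14.96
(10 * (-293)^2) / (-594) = -429245 / 297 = -1445.27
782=782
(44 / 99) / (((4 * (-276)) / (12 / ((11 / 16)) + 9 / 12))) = -89 / 12144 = -0.01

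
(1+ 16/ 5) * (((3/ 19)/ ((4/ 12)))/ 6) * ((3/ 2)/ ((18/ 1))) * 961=20181/ 760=26.55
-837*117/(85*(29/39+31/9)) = -11457693/41650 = -275.09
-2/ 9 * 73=-16.22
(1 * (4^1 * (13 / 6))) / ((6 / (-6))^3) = -8.67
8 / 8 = 1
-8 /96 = -1 /12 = -0.08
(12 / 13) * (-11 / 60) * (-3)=33 / 65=0.51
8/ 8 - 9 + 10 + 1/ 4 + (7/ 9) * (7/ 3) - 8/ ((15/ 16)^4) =-1274027/ 202500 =-6.29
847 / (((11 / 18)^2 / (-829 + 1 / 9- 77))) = -2054556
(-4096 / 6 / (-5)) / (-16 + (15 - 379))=-512 / 1425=-0.36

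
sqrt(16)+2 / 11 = 46 / 11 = 4.18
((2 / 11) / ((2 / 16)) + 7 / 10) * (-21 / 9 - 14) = -3871 / 110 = -35.19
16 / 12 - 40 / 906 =1.29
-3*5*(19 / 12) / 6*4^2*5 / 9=-950 / 27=-35.19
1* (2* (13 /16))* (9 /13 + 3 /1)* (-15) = -90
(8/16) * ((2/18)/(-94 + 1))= -1/1674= -0.00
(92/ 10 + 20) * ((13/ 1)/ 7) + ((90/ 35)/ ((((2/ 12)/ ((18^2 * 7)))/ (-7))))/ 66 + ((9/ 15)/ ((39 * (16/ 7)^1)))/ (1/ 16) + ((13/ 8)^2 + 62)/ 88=-9369236769/ 2562560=-3656.20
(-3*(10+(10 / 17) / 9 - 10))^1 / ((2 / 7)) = -35 / 51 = -0.69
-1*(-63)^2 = -3969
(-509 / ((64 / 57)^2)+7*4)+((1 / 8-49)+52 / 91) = -12158331 / 28672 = -424.05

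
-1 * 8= -8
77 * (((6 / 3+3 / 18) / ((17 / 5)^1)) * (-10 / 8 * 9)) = -75075 / 136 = -552.02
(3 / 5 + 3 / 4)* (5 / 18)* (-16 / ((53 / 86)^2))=-44376 / 2809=-15.80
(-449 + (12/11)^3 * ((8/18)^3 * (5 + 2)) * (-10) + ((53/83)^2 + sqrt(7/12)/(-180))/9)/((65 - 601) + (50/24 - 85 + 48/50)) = 5 * sqrt(21)/30032694 + 11312292460000/15298752764097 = 0.74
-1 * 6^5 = -7776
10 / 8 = 5 / 4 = 1.25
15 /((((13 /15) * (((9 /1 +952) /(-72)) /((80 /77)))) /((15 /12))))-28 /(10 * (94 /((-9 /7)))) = -372042351 /226060835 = -1.65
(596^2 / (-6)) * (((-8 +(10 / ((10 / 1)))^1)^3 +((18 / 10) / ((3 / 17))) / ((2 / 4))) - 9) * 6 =588948128 / 5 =117789625.60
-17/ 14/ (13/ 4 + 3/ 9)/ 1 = -0.34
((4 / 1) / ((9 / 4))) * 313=5008 / 9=556.44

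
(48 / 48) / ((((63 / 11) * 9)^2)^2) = 14641 / 103355177121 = 0.00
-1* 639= -639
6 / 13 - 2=-20 / 13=-1.54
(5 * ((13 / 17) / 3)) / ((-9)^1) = -65 / 459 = -0.14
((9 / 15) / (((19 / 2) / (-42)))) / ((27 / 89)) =-2492 / 285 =-8.74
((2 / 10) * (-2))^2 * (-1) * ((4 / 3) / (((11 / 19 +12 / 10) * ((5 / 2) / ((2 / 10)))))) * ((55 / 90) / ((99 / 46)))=-13984 / 5133375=-0.00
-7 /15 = -0.47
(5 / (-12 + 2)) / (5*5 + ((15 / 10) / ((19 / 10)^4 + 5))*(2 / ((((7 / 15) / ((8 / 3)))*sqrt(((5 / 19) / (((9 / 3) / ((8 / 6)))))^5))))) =177029721001 / 575993193353950 - 73818729054*sqrt(95) / 287996596676975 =-0.00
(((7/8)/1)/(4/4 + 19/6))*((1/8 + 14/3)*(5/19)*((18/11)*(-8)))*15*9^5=-1283430015/418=-3070406.73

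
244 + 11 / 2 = 499 / 2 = 249.50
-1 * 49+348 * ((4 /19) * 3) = 3245 /19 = 170.79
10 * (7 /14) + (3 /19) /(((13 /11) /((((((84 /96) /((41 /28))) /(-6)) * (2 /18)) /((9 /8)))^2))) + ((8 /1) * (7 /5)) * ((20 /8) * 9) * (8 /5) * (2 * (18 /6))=99059107945321 /40862596905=2424.20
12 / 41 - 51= -2079 / 41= -50.71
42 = 42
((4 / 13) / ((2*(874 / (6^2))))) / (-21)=-12 / 39767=-0.00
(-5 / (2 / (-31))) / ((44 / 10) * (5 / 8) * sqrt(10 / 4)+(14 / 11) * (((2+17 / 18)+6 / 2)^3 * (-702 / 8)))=-41055454079640 / 12427547616730009 - 2406341520 * sqrt(10) / 12427547616730009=-0.00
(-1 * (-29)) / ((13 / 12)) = 348 / 13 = 26.77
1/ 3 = 0.33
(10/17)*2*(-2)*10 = -23.53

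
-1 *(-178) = 178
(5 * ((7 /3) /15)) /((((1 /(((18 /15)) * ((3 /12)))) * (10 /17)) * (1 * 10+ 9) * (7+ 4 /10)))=119 /42180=0.00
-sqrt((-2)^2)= -2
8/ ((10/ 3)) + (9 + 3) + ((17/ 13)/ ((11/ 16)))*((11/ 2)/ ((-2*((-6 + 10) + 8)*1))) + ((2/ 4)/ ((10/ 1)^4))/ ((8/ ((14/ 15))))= 13.96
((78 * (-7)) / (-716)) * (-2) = -273 / 179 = -1.53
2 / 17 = 0.12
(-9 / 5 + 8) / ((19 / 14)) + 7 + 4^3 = 7179 / 95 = 75.57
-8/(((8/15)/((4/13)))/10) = -600/13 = -46.15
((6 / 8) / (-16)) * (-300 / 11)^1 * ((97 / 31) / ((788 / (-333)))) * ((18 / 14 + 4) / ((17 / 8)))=-268905825 / 63952504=-4.20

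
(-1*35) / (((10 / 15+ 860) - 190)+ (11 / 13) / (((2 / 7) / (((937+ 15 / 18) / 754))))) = -274456 / 5287985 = -0.05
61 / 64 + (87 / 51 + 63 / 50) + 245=6770597 / 27200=248.92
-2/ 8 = -1/ 4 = -0.25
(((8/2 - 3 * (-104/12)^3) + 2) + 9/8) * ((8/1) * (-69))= -3245783/3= -1081927.67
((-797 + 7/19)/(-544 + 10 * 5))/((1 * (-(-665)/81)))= 613008/3120845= 0.20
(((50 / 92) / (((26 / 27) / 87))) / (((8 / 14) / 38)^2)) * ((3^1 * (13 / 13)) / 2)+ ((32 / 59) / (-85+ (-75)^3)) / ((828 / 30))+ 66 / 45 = 9698014431489717 / 29775185440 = 325707.94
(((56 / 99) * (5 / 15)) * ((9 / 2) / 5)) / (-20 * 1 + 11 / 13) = -364 / 41085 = -0.01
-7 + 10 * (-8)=-87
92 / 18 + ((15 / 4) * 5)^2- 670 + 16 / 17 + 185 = -311839 / 2448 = -127.39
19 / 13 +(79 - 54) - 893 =-11265 / 13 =-866.54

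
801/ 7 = 114.43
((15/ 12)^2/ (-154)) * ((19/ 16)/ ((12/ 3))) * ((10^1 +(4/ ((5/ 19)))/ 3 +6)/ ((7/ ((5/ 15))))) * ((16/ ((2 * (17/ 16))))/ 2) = -7505/ 659736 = -0.01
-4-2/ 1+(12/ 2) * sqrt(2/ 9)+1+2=-3+2 * sqrt(2)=-0.17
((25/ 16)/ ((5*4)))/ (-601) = -5/ 38464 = -0.00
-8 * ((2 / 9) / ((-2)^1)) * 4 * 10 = 320 / 9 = 35.56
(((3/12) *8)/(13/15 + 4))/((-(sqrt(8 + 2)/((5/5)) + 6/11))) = 990/42851 - 1815 *sqrt(10)/42851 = -0.11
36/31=1.16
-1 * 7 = -7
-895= -895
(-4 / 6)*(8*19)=-304 / 3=-101.33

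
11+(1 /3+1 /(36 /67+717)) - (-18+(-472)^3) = 1685094089289 /16025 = 105154077.33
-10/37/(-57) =10/2109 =0.00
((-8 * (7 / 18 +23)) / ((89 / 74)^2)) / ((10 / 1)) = -4610792 / 356445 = -12.94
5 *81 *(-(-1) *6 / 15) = 162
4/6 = 2/3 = 0.67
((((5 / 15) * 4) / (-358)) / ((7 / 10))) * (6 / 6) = -20 / 3759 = -0.01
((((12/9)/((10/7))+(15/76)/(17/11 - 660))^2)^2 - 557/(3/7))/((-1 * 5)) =6037706636070261595395993198959/23241457006510380109120800000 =259.78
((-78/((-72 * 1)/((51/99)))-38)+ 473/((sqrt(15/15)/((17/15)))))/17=987277/33660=29.33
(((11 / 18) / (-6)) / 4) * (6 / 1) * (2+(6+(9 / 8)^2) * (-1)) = 3707 / 4608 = 0.80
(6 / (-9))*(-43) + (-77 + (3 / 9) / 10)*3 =-6067 / 30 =-202.23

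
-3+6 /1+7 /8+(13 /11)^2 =5103 /968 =5.27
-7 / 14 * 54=-27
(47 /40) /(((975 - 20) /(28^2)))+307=1470531 /4775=307.96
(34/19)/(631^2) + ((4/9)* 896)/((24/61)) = 206737933270/204256593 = 1012.15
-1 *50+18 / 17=-832 / 17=-48.94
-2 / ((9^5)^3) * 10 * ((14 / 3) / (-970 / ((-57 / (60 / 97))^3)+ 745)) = -3614034536 / 5939503720893111606342093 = -0.00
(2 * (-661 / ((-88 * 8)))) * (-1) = -661 / 352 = -1.88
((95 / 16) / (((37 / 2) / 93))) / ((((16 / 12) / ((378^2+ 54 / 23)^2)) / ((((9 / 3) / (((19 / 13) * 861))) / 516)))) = 16322003157080205 / 7729612576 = 2111619.83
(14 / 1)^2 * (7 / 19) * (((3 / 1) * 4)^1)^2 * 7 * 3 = 4148928 / 19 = 218364.63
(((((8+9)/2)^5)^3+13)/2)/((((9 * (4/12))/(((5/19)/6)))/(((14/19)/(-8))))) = -100184806802858462195/1703411712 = -58814205689.14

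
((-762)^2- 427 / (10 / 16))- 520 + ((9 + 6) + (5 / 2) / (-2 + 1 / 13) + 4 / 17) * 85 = 5806253 / 10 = 580625.30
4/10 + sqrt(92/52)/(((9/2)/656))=2/5 + 1312 * sqrt(299)/117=194.30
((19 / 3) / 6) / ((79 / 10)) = 95 / 711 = 0.13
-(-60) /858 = 10 /143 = 0.07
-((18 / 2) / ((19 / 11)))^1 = -99 / 19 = -5.21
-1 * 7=-7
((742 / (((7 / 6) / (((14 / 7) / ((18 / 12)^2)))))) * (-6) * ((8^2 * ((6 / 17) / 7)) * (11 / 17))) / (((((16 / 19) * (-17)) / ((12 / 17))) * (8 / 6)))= 153128448 / 584647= 261.92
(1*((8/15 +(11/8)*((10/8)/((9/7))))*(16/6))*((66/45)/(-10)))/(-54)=29623/2187000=0.01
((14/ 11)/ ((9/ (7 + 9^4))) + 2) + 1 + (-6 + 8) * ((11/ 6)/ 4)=369359/ 396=932.72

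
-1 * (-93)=93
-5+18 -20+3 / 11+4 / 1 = -30 / 11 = -2.73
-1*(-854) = 854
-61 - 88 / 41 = -2589 / 41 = -63.15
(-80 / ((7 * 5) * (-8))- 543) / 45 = -3799 / 315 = -12.06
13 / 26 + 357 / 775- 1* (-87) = 136339 / 1550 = 87.96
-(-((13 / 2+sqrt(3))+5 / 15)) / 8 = sqrt(3) / 8+41 / 48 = 1.07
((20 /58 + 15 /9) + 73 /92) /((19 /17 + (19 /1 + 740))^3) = 8484751 /1328473628829984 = 0.00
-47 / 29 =-1.62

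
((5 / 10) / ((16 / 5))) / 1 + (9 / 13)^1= 353 / 416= 0.85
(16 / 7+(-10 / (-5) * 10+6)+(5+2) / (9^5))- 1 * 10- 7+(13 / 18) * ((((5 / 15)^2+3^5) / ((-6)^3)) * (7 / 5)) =83890547 / 8266860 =10.15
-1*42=-42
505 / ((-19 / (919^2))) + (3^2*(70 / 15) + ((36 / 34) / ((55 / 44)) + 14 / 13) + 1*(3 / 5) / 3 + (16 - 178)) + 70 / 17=-471288540382 / 20995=-22447656.13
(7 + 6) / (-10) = -13 / 10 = -1.30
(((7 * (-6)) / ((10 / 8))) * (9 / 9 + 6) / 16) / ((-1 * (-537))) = -49 / 1790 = -0.03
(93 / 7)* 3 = 279 / 7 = 39.86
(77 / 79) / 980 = 11 / 11060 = 0.00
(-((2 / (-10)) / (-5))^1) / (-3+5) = -1 / 50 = -0.02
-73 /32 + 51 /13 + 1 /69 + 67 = 1970711 /28704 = 68.66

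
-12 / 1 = -12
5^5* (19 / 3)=59375 / 3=19791.67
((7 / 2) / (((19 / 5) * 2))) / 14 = 5 / 152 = 0.03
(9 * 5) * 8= 360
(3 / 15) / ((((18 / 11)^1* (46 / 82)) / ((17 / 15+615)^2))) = 19260984182 / 232875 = 82709.54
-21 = -21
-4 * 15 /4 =-15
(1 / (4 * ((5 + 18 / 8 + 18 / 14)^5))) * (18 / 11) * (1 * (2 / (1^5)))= 154893312 / 8577923917189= 0.00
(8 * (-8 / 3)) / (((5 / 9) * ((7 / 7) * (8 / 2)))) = -48 / 5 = -9.60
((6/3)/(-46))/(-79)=1/1817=0.00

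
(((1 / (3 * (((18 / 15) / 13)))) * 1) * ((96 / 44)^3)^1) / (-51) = -16640 / 22627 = -0.74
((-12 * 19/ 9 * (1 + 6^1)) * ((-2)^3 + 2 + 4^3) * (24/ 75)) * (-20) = 987392/ 15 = 65826.13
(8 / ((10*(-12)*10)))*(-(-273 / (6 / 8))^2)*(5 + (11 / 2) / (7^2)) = 112892 / 25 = 4515.68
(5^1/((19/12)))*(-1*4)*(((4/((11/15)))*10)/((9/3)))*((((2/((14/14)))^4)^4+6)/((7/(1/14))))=-1573008000/10241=-153599.06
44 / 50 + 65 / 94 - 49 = -111457 / 2350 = -47.43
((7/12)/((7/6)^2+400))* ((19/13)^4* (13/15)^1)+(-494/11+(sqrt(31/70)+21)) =-41733920978/1745944915+sqrt(2170)/70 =-23.24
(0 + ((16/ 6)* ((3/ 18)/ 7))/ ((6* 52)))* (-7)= -1/ 702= -0.00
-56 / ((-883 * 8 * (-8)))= -7 / 7064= -0.00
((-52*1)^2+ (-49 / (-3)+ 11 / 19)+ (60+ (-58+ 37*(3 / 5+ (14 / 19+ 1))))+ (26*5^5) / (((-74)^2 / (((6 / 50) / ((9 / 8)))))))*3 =1096737468 / 130055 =8432.87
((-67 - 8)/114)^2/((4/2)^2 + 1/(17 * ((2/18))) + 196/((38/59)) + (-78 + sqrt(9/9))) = 10625/5691336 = 0.00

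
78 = 78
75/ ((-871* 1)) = -75/ 871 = -0.09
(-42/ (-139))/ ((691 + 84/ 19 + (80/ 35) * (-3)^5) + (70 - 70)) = 5586/ 2588041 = 0.00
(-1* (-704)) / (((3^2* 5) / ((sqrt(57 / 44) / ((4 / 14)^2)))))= 392* sqrt(627) / 45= 218.13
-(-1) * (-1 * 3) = -3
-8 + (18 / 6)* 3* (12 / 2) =46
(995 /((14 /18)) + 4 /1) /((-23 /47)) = -422201 /161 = -2622.37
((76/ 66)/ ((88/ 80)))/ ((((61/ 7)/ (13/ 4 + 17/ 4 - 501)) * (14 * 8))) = -31255/ 59048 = -0.53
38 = 38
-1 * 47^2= -2209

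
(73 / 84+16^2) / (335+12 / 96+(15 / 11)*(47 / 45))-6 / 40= 7628051 / 12438860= 0.61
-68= -68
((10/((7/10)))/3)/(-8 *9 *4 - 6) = -50/3087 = -0.02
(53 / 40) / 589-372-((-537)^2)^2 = -1959171393357427 / 23560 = -83156680533.00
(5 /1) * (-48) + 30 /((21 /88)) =-800 /7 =-114.29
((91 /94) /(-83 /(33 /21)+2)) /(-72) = 77 /291024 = 0.00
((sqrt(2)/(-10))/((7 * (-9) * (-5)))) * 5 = -sqrt(2)/630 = -0.00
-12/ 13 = -0.92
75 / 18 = 25 / 6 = 4.17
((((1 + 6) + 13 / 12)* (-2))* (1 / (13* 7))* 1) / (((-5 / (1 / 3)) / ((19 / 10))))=1843 / 81900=0.02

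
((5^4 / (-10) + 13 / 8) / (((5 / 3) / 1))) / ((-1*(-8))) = -1461 / 320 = -4.57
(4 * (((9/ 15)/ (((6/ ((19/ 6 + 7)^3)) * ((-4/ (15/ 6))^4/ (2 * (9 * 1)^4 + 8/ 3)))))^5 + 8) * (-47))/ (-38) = 2555601619057132932599974591747187647165023338881215835402393/ 1251406407908908561211483851063296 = 2042183580734196123150535000.00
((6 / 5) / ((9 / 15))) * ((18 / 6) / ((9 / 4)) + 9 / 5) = 94 / 15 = 6.27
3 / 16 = 0.19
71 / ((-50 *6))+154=46129 / 300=153.76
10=10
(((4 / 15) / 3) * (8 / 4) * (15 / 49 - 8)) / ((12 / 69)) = -7.86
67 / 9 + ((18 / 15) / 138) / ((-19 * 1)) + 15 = 441361 / 19665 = 22.44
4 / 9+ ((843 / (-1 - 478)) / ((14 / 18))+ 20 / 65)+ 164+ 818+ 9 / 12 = 1539764771 / 1569204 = 981.24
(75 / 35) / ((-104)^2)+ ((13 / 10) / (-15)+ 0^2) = -491003 / 5678400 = -0.09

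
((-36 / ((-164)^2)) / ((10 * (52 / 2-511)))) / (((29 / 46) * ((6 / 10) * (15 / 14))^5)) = 3092488 / 775617308325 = 0.00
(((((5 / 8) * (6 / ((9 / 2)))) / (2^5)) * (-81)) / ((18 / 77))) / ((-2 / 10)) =5775 / 128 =45.12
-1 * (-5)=5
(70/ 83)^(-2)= 6889/ 4900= 1.41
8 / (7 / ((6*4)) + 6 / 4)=192 / 43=4.47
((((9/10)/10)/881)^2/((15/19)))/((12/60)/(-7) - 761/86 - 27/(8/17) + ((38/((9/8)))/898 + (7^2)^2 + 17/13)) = 8111778129/1433542683878098266250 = 0.00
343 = 343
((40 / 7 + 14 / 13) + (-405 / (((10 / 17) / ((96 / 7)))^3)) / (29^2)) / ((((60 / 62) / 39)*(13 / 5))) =-94487.32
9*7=63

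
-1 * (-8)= 8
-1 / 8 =-0.12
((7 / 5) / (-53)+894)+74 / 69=16365917 / 18285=895.05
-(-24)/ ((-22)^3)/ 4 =-3/ 5324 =-0.00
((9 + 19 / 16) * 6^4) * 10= 132030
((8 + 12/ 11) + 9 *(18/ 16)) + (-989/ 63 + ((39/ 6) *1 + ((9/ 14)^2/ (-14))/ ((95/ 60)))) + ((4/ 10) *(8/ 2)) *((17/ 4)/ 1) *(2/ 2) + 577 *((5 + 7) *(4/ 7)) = 102542038331/ 25807320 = 3973.37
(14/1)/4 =7/2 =3.50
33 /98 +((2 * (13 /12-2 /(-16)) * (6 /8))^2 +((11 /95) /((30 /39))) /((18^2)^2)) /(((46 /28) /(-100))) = -199.63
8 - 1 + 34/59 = 447/59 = 7.58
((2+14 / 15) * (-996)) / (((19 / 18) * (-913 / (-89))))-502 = -73322 / 95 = -771.81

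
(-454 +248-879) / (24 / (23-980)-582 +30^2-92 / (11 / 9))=-346115 / 77422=-4.47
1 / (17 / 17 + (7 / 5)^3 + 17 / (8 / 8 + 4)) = 125 / 893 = 0.14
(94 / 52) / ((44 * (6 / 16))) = 47 / 429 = 0.11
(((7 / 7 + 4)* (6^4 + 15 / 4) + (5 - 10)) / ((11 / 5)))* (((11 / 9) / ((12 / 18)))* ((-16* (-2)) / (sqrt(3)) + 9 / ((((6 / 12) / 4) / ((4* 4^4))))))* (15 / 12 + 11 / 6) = 4805375* sqrt(3) / 27 + 1230176000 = 1230484264.95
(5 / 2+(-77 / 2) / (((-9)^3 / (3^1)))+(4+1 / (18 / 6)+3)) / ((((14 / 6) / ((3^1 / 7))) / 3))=2428 / 441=5.51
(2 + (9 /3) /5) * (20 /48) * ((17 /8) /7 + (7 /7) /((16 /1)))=533 /1344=0.40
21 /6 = 7 /2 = 3.50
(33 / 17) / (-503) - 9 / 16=-77487 / 136816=-0.57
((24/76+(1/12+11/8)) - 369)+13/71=-11883377/32376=-367.04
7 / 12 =0.58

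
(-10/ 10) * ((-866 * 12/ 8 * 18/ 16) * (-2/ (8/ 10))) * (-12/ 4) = 175365/ 16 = 10960.31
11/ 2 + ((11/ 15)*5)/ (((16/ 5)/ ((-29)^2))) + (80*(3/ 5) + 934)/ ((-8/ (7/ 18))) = 132683/ 144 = 921.41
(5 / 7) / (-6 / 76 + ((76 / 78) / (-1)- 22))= -1482 / 47831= -0.03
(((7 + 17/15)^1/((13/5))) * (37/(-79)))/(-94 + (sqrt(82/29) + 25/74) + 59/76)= 35693750816 * sqrt(2378)/6093643734002877 + 32049294462680/2031214578000959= 0.02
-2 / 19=-0.11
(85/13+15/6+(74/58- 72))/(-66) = 46511/49764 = 0.93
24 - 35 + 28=17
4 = 4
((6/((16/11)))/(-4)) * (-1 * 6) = 99/16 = 6.19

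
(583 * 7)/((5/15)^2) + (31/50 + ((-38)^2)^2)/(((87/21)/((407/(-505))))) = -270132901269/732250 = -368908.02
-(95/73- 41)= 2898/73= 39.70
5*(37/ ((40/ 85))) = 3145/ 8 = 393.12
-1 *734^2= -538756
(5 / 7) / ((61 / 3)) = 15 / 427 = 0.04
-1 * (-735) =735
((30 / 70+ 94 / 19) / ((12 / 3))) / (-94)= -715 / 50008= -0.01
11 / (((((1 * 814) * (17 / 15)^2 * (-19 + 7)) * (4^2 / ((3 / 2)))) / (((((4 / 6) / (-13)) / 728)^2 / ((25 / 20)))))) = -5 / 15323889538048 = -0.00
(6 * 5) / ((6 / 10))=50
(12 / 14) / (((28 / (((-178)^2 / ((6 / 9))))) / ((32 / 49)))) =2281248 / 2401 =950.12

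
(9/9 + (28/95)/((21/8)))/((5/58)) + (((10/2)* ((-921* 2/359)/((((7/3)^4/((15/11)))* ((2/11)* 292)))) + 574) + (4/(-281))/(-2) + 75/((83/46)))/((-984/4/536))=-113890699728052288589/85741801100348925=-1328.30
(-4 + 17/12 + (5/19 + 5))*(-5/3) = -3055/684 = -4.47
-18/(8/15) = -135/4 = -33.75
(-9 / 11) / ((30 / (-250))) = 75 / 11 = 6.82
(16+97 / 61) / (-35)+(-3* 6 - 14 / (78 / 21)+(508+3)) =13564651 / 27755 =488.73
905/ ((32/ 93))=84165/ 32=2630.16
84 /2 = 42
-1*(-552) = 552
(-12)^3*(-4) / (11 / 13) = 89856 / 11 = 8168.73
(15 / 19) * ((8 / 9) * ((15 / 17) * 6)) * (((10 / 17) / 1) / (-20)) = -600 / 5491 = -0.11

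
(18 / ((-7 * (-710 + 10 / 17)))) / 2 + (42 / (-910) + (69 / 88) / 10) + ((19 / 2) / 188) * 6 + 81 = 4102194559 / 50434384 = 81.34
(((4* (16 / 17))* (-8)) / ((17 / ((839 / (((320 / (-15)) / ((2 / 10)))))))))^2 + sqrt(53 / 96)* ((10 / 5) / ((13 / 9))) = 3* sqrt(318) / 52 + 405458496 / 2088025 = 195.21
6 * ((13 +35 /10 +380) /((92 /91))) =2353.14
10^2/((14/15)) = 750/7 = 107.14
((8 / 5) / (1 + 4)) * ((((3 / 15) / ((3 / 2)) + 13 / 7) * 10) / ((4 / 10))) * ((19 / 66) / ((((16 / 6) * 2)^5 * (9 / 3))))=3249 / 9175040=0.00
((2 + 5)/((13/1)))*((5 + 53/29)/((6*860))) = 231/324220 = 0.00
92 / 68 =23 / 17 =1.35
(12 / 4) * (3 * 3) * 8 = 216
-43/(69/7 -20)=301/71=4.24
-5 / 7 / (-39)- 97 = -96.98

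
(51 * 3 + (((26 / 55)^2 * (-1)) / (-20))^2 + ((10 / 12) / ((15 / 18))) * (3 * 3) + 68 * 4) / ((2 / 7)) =694990168677 / 457531250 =1519.00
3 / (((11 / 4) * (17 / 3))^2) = 432 / 34969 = 0.01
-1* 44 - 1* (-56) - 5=7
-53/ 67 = -0.79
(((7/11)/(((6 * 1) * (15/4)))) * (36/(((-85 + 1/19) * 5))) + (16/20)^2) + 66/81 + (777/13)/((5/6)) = 380003636/5193045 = 73.18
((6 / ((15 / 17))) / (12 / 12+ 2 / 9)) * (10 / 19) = 612 / 209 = 2.93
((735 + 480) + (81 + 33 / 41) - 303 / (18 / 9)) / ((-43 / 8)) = -375660 / 1763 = -213.08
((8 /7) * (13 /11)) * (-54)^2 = 303264 /77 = 3938.49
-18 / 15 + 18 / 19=-24 / 95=-0.25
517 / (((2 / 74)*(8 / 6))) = 57387 / 4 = 14346.75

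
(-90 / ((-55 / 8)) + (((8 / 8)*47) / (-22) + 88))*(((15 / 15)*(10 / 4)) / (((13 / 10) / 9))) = 489825 / 286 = 1712.67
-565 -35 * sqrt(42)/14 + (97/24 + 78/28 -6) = -94781/168 -5 * sqrt(42)/2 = -580.37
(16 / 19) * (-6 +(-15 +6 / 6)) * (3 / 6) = -160 / 19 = -8.42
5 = 5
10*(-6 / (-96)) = 0.62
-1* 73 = -73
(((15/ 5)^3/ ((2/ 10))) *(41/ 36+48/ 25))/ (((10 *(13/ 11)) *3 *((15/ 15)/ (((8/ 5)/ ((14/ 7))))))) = 9.32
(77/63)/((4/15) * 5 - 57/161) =161/129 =1.25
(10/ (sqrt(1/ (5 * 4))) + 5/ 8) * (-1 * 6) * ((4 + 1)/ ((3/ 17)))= -3400 * sqrt(5) - 425/ 4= -7708.88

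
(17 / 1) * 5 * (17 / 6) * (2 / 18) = 1445 / 54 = 26.76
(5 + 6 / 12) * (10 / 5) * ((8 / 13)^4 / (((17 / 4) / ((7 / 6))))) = 630784 / 1456611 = 0.43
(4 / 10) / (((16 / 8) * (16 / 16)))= 1 / 5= 0.20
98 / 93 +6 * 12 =6794 / 93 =73.05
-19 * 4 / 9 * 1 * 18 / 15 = -152 / 15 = -10.13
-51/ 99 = -17/ 33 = -0.52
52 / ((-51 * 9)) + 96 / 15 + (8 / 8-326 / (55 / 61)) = -8943721 / 25245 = -354.28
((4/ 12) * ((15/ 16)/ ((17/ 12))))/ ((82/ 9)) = 135/ 5576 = 0.02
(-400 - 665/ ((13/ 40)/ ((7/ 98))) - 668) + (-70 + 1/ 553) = -9231769/ 7189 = -1284.15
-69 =-69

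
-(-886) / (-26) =-443 / 13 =-34.08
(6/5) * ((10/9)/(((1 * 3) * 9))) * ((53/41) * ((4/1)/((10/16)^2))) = 54272/83025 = 0.65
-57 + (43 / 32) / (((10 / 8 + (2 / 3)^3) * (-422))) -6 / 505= -16232721777 / 284714960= -57.01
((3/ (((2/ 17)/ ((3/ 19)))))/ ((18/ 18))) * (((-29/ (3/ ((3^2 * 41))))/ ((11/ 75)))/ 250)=-1637253/ 4180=-391.69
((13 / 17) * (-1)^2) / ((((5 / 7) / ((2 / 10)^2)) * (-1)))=-91 / 2125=-0.04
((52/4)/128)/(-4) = -0.03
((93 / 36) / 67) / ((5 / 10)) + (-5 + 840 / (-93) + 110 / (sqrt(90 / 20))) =-173909 / 12462 + 110 *sqrt(2) / 3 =37.90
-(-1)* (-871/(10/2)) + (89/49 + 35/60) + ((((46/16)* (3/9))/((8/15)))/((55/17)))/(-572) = -50849009881/295975680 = -171.80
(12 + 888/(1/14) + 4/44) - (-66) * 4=12708.09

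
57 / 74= 0.77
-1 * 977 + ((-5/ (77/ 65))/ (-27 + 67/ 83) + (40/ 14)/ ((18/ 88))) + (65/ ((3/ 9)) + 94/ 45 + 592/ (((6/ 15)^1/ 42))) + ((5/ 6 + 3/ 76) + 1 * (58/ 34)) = 99590922884219/ 1622086620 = 61396.80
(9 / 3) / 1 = 3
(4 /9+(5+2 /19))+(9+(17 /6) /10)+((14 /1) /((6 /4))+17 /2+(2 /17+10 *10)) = 7720063 /58140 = 132.78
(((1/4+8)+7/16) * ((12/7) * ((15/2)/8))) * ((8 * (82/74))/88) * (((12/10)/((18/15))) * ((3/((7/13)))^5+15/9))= 2893203835815/383065144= 7552.77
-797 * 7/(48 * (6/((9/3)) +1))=-5579/144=-38.74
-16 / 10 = -8 / 5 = -1.60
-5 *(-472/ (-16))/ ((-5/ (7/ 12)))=413/ 24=17.21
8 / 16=1 / 2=0.50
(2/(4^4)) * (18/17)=9/1088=0.01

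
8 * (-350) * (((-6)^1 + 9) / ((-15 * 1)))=560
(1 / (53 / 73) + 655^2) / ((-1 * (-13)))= 33002.03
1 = 1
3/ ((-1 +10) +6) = 1/ 5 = 0.20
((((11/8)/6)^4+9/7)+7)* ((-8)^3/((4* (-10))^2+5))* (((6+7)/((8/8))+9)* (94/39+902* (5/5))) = -52608.70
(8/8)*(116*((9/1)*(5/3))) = 1740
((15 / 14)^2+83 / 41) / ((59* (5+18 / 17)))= 433381 / 48834772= 0.01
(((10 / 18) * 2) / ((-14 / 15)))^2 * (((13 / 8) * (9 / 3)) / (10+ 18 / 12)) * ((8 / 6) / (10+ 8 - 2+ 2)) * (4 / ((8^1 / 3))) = 8125 / 121716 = 0.07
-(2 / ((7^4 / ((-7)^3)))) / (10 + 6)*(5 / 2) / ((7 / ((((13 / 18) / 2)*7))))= 65 / 4032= 0.02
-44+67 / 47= -42.57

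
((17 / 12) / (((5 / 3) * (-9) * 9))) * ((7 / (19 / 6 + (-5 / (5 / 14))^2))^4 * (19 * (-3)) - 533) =18477696200296549 / 3303593749012500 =5.59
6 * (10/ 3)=20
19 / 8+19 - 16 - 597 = -4733 / 8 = -591.62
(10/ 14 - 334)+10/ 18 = -20962/ 63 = -332.73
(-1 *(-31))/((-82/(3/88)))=-93/7216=-0.01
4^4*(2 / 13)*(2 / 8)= 128 / 13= 9.85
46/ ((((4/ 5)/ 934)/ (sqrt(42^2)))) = 2255610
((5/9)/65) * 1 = 1/117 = 0.01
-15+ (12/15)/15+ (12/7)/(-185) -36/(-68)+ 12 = -801298/330225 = -2.43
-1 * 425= -425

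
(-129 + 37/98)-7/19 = -240181/1862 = -128.99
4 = 4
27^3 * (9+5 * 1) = 275562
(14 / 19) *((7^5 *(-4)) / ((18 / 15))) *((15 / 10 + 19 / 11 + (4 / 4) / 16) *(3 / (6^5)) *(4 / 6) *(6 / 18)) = -113531285 / 9751104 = -11.64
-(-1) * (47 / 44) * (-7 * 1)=-329 / 44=-7.48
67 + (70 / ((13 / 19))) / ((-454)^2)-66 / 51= 1496516523 / 22775818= 65.71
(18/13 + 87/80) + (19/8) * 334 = 827551/1040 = 795.72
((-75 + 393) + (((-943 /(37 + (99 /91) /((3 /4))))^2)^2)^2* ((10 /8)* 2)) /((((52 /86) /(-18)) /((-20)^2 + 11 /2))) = -4614519700718082154157306028930223077316269537 /1168301363360859102665834544052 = -3949768309302890.29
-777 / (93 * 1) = -8.35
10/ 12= 5/ 6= 0.83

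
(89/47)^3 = 6.79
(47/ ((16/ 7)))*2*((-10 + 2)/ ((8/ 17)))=-5593/ 8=-699.12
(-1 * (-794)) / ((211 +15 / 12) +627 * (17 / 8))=6352 / 12357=0.51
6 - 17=-11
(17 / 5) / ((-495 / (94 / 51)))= -94 / 7425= -0.01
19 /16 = 1.19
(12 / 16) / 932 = 3 / 3728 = 0.00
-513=-513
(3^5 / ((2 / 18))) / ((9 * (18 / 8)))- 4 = 104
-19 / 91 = -0.21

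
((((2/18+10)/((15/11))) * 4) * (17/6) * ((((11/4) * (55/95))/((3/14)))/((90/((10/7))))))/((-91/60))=-90508/13851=-6.53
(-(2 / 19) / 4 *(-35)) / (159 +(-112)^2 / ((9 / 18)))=35 / 959386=0.00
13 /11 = 1.18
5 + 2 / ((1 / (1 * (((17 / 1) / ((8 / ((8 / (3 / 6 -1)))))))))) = -63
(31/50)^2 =961/2500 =0.38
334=334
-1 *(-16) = 16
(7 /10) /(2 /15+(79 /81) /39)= 22113 /5002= 4.42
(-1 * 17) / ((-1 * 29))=17 / 29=0.59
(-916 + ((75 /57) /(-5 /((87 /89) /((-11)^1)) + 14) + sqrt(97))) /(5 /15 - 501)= 319165431 /174452794 - 3 * sqrt(97) /1502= 1.81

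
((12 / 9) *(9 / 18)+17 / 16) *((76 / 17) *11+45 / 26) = 88.03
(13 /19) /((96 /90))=195 /304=0.64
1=1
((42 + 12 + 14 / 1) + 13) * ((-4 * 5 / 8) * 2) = -405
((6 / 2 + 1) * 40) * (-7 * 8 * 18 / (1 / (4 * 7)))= -4515840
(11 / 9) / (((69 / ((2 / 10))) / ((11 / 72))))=121 / 223560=0.00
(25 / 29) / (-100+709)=25 / 17661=0.00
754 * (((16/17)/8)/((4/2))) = 754/17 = 44.35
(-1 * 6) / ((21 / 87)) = -174 / 7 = -24.86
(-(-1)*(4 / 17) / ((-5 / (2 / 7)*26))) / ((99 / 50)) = -40 / 153153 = -0.00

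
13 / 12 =1.08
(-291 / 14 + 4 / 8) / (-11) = 1.84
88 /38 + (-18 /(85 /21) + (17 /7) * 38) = 1019196 /11305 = 90.15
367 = 367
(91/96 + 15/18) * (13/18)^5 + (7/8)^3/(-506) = 889027091/2549657088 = 0.35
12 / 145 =0.08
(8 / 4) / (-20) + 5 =49 / 10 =4.90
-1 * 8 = -8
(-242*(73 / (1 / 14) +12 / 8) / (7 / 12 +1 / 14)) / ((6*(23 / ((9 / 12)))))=-20559 / 10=-2055.90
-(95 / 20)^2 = -361 / 16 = -22.56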